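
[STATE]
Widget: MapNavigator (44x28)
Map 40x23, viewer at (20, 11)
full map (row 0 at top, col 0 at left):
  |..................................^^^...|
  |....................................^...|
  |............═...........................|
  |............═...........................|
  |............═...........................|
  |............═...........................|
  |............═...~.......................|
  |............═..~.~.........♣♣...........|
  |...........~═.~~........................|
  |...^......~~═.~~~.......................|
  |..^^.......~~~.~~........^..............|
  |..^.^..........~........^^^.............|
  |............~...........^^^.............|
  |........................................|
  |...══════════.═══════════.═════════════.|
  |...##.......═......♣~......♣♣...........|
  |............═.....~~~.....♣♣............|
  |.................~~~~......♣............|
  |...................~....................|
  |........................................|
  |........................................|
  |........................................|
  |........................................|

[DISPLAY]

                                            
                                            
                                            
  ..................................^^^...  
  ....................................^...  
  ............═...........................  
  ............═...........................  
  ............═...........................  
  ............═...........................  
  ............═...~.......................  
  ............═..~.~.........♣♣...........  
  ...........~═.~~........................  
  ...^......~~═.~~~.......................  
  ..^^.......~~~.~~........^..............  
  ..^.^..........~....@...^^^.............  
  ............~...........^^^.............  
  ........................................  
  ...══════════.═══════════.═════════════.  
  ...##.......═......♣~......♣♣...........  
  ............═.....~~~.....♣♣............  
  .................~~~~......♣............  
  ...................~....................  
  ........................................  
  ........................................  
  ........................................  
  ........................................  
                                            
                                            


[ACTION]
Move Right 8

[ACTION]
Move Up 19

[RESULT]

                                            
                                            
                                            
                                            
                                            
                                            
                                            
                                            
                                            
                                            
                                            
                                            
                                            
                                            
......................@.....^^^...          
..............................^...          
......═...........................          
......═...........................          
......═...........................          
......═...........................          
......═...~.......................          
......═..~.~.........♣♣...........          
.....~═.~~........................          
....~~═.~~~.......................          
.....~~~.~~........^..............          
.........~........^^^.............          
......~...........^^^.............          
..................................          


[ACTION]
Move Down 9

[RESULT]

                                            
                                            
                                            
                                            
                                            
............................^^^...          
..............................^...          
......═...........................          
......═...........................          
......═...........................          
......═...........................          
......═...~.......................          
......═..~.~.........♣♣...........          
.....~═.~~........................          
....~~═.~~~...........@...........          
.....~~~.~~........^..............          
.........~........^^^.............          
......~...........^^^.............          
..................................          
═══════.═══════════.═════════════.          
......═......♣~......♣♣...........          
......═.....~~~.....♣♣............          
...........~~~~......♣............          
.............~....................          
..................................          
..................................          
..................................          
..................................          


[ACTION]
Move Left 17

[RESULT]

                                            
                                            
                                            
                                            
                                            
           .................................
           .................................
           ............═....................
           ............═....................
           ............═....................
           ............═....................
           ............═...~................
           ............═..~.~.........♣♣....
           ...........~═.~~.................
           ...^......~@═.~~~................
           ..^^.......~~~.~~........^.......
           ..^.^..........~........^^^......
           ............~...........^^^......
           .................................
           ...══════════.═══════════.═══════
           ...##.......═......♣~......♣♣....
           ............═.....~~~.....♣♣.....
           .................~~~~......♣.....
           ...................~.............
           .................................
           .................................
           .................................
           .................................


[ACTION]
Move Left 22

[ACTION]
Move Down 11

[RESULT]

                      ............═...~.....
                      ............═..~.~....
                      ...........~═.~~......
                      ...^......~~═.~~~.....
                      ..^^.......~~~.~~.....
                      ..^.^..........~......
                      ............~.........
                      ......................
                      ...══════════.════════
                      ...##.......═......♣~.
                      ............═.....~~~.
                      .................~~~~.
                      ...................~..
                      ......................
                      @.....................
                      ......................
                      ......................
                                            
                                            
                                            
                                            
                                            
                                            
                                            
                                            
                                            
                                            
                                            


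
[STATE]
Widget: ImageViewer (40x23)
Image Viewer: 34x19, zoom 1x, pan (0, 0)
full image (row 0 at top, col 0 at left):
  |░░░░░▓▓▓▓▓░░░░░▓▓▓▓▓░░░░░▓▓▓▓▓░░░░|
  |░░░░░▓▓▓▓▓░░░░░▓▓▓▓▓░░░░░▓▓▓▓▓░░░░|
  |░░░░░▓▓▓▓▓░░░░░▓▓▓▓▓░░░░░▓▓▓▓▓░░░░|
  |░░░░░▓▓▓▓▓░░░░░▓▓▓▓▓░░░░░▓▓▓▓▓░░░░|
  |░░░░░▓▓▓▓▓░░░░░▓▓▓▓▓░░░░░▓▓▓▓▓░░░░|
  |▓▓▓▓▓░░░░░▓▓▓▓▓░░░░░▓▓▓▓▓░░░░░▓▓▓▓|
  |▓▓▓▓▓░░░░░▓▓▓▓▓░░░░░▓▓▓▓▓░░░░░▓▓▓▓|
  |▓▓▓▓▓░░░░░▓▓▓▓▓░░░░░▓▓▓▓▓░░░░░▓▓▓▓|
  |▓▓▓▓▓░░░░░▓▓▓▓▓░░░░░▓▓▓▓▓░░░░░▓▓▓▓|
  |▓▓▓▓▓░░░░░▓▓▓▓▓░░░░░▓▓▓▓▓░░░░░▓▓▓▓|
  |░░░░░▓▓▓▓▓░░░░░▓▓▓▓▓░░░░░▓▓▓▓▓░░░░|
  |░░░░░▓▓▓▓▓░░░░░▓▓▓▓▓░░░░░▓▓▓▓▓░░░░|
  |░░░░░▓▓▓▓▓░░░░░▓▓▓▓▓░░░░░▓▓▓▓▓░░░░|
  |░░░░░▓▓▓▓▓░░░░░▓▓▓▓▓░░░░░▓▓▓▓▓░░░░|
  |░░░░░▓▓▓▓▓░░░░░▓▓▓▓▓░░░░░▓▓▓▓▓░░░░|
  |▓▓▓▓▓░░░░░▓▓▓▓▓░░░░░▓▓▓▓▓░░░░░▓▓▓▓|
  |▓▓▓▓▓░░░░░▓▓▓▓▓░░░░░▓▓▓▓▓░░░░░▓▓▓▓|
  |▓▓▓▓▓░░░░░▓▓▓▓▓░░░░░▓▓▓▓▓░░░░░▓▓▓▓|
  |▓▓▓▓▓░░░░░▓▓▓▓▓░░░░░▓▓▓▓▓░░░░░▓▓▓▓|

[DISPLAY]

░░░░░▓▓▓▓▓░░░░░▓▓▓▓▓░░░░░▓▓▓▓▓░░░░      
░░░░░▓▓▓▓▓░░░░░▓▓▓▓▓░░░░░▓▓▓▓▓░░░░      
░░░░░▓▓▓▓▓░░░░░▓▓▓▓▓░░░░░▓▓▓▓▓░░░░      
░░░░░▓▓▓▓▓░░░░░▓▓▓▓▓░░░░░▓▓▓▓▓░░░░      
░░░░░▓▓▓▓▓░░░░░▓▓▓▓▓░░░░░▓▓▓▓▓░░░░      
▓▓▓▓▓░░░░░▓▓▓▓▓░░░░░▓▓▓▓▓░░░░░▓▓▓▓      
▓▓▓▓▓░░░░░▓▓▓▓▓░░░░░▓▓▓▓▓░░░░░▓▓▓▓      
▓▓▓▓▓░░░░░▓▓▓▓▓░░░░░▓▓▓▓▓░░░░░▓▓▓▓      
▓▓▓▓▓░░░░░▓▓▓▓▓░░░░░▓▓▓▓▓░░░░░▓▓▓▓      
▓▓▓▓▓░░░░░▓▓▓▓▓░░░░░▓▓▓▓▓░░░░░▓▓▓▓      
░░░░░▓▓▓▓▓░░░░░▓▓▓▓▓░░░░░▓▓▓▓▓░░░░      
░░░░░▓▓▓▓▓░░░░░▓▓▓▓▓░░░░░▓▓▓▓▓░░░░      
░░░░░▓▓▓▓▓░░░░░▓▓▓▓▓░░░░░▓▓▓▓▓░░░░      
░░░░░▓▓▓▓▓░░░░░▓▓▓▓▓░░░░░▓▓▓▓▓░░░░      
░░░░░▓▓▓▓▓░░░░░▓▓▓▓▓░░░░░▓▓▓▓▓░░░░      
▓▓▓▓▓░░░░░▓▓▓▓▓░░░░░▓▓▓▓▓░░░░░▓▓▓▓      
▓▓▓▓▓░░░░░▓▓▓▓▓░░░░░▓▓▓▓▓░░░░░▓▓▓▓      
▓▓▓▓▓░░░░░▓▓▓▓▓░░░░░▓▓▓▓▓░░░░░▓▓▓▓      
▓▓▓▓▓░░░░░▓▓▓▓▓░░░░░▓▓▓▓▓░░░░░▓▓▓▓      
                                        
                                        
                                        
                                        


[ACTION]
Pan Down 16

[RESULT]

▓▓▓▓▓░░░░░▓▓▓▓▓░░░░░▓▓▓▓▓░░░░░▓▓▓▓      
▓▓▓▓▓░░░░░▓▓▓▓▓░░░░░▓▓▓▓▓░░░░░▓▓▓▓      
▓▓▓▓▓░░░░░▓▓▓▓▓░░░░░▓▓▓▓▓░░░░░▓▓▓▓      
                                        
                                        
                                        
                                        
                                        
                                        
                                        
                                        
                                        
                                        
                                        
                                        
                                        
                                        
                                        
                                        
                                        
                                        
                                        
                                        


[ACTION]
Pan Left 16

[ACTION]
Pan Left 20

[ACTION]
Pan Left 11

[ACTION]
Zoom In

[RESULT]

▓▓▓▓▓▓▓▓▓▓░░░░░░░░░░▓▓▓▓▓▓▓▓▓▓░░░░░░░░░░
▓▓▓▓▓▓▓▓▓▓░░░░░░░░░░▓▓▓▓▓▓▓▓▓▓░░░░░░░░░░
▓▓▓▓▓▓▓▓▓▓░░░░░░░░░░▓▓▓▓▓▓▓▓▓▓░░░░░░░░░░
▓▓▓▓▓▓▓▓▓▓░░░░░░░░░░▓▓▓▓▓▓▓▓▓▓░░░░░░░░░░
░░░░░░░░░░▓▓▓▓▓▓▓▓▓▓░░░░░░░░░░▓▓▓▓▓▓▓▓▓▓
░░░░░░░░░░▓▓▓▓▓▓▓▓▓▓░░░░░░░░░░▓▓▓▓▓▓▓▓▓▓
░░░░░░░░░░▓▓▓▓▓▓▓▓▓▓░░░░░░░░░░▓▓▓▓▓▓▓▓▓▓
░░░░░░░░░░▓▓▓▓▓▓▓▓▓▓░░░░░░░░░░▓▓▓▓▓▓▓▓▓▓
░░░░░░░░░░▓▓▓▓▓▓▓▓▓▓░░░░░░░░░░▓▓▓▓▓▓▓▓▓▓
░░░░░░░░░░▓▓▓▓▓▓▓▓▓▓░░░░░░░░░░▓▓▓▓▓▓▓▓▓▓
░░░░░░░░░░▓▓▓▓▓▓▓▓▓▓░░░░░░░░░░▓▓▓▓▓▓▓▓▓▓
░░░░░░░░░░▓▓▓▓▓▓▓▓▓▓░░░░░░░░░░▓▓▓▓▓▓▓▓▓▓
░░░░░░░░░░▓▓▓▓▓▓▓▓▓▓░░░░░░░░░░▓▓▓▓▓▓▓▓▓▓
░░░░░░░░░░▓▓▓▓▓▓▓▓▓▓░░░░░░░░░░▓▓▓▓▓▓▓▓▓▓
▓▓▓▓▓▓▓▓▓▓░░░░░░░░░░▓▓▓▓▓▓▓▓▓▓░░░░░░░░░░
▓▓▓▓▓▓▓▓▓▓░░░░░░░░░░▓▓▓▓▓▓▓▓▓▓░░░░░░░░░░
▓▓▓▓▓▓▓▓▓▓░░░░░░░░░░▓▓▓▓▓▓▓▓▓▓░░░░░░░░░░
▓▓▓▓▓▓▓▓▓▓░░░░░░░░░░▓▓▓▓▓▓▓▓▓▓░░░░░░░░░░
▓▓▓▓▓▓▓▓▓▓░░░░░░░░░░▓▓▓▓▓▓▓▓▓▓░░░░░░░░░░
▓▓▓▓▓▓▓▓▓▓░░░░░░░░░░▓▓▓▓▓▓▓▓▓▓░░░░░░░░░░
▓▓▓▓▓▓▓▓▓▓░░░░░░░░░░▓▓▓▓▓▓▓▓▓▓░░░░░░░░░░
▓▓▓▓▓▓▓▓▓▓░░░░░░░░░░▓▓▓▓▓▓▓▓▓▓░░░░░░░░░░
                                        


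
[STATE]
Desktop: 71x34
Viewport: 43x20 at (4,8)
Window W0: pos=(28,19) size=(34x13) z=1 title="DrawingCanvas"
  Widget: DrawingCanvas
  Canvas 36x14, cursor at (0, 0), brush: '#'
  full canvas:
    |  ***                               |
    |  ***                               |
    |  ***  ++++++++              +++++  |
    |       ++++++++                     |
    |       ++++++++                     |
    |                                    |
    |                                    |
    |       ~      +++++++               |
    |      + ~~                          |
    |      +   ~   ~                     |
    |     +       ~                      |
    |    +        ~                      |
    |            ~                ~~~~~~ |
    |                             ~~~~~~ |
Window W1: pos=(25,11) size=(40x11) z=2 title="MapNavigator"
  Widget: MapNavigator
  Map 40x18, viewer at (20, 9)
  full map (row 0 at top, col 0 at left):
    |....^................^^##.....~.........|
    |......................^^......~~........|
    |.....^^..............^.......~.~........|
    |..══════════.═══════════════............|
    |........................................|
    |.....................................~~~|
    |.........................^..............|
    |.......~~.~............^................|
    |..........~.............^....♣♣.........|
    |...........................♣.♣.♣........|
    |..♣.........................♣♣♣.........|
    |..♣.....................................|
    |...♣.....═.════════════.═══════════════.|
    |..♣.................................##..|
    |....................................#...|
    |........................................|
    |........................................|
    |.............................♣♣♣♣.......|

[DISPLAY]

                                           
                                           
                                           
                     ┏━━━━━━━━━━━━━━━━━━━━━
                     ┃ MapNavigator        
                     ┠─────────────────────
                     ┃.....................
                     ┃......~~.~...........
                     ┃.........~...........
                     ┃...................@.
                     ┃.♣...................
                     ┃.♣...................
                     ┃..♣.....═.═══════════
                     ┗━━━━━━━━━━━━━━━━━━━━━
                        ┃+ ***             
                        ┃  ***             
                        ┃  ***  ++++++++   
                        ┃       ++++++++   
                        ┃       ++++++++   
                        ┃                  


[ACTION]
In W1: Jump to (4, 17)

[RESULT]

                                           
                                           
                                           
                     ┏━━━━━━━━━━━━━━━━━━━━━
                     ┃ MapNavigator        
                     ┠─────────────────────
                     ┃               ......
                     ┃               ......
                     ┃               ......
                     ┃               ....@.
                     ┃                     
                     ┃                     
                     ┃                     
                     ┗━━━━━━━━━━━━━━━━━━━━━
                        ┃+ ***             
                        ┃  ***             
                        ┃  ***  ++++++++   
                        ┃       ++++++++   
                        ┃       ++++++++   
                        ┃                  


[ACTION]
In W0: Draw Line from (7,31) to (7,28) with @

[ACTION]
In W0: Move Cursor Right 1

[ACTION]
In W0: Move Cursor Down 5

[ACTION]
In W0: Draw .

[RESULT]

                                           
                                           
                                           
                     ┏━━━━━━━━━━━━━━━━━━━━━
                     ┃ MapNavigator        
                     ┠─────────────────────
                     ┃               ......
                     ┃               ......
                     ┃               ......
                     ┃               ....@.
                     ┃                     
                     ┃                     
                     ┃                     
                     ┗━━━━━━━━━━━━━━━━━━━━━
                        ┃  ***             
                        ┃  ***             
                        ┃  ***  ++++++++   
                        ┃       ++++++++   
                        ┃       ++++++++   
                        ┃ .                


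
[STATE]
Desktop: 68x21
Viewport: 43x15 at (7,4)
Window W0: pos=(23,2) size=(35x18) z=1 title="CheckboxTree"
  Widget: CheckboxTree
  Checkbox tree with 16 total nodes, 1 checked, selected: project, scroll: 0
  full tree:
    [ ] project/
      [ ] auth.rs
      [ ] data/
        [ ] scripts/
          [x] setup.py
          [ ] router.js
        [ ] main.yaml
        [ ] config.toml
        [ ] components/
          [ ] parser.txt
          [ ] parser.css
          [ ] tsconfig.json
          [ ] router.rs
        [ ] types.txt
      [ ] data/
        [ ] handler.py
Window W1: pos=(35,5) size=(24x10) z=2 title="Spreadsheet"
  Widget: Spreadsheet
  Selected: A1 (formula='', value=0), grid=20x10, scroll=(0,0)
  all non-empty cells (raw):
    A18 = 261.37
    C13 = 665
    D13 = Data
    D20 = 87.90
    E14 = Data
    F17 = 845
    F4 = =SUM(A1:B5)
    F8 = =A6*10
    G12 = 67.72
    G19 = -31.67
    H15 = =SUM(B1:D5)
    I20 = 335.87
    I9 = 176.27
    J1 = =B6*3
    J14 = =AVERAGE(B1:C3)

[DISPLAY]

                ┠──────────────────────────
                ┃>[-] projec┏━━━━━━━━━━━━━━
                ┃   [ ] auth┃ Spreadsheet  
                ┃   [-] data┠──────────────
                ┃     [-] sc┃A1:           
                ┃       [x] ┃       A      
                ┃       [ ] ┃--------------
                ┃     [ ] ma┃  1      [0]  
                ┃     [ ] co┃  2        0  
                ┃     [ ] co┃  3        0  
                ┃       [ ] ┗━━━━━━━━━━━━━━
                ┃       [ ] parser.css     
                ┃       [ ] tsconfig.json  
                ┃       [ ] router.rs      
                ┃     [ ] types.txt        


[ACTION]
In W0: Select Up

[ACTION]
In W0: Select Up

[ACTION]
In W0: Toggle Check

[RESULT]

                ┠──────────────────────────
                ┃>[x] projec┏━━━━━━━━━━━━━━
                ┃   [x] auth┃ Spreadsheet  
                ┃   [x] data┠──────────────
                ┃     [x] sc┃A1:           
                ┃       [x] ┃       A      
                ┃       [x] ┃--------------
                ┃     [x] ma┃  1      [0]  
                ┃     [x] co┃  2        0  
                ┃     [x] co┃  3        0  
                ┃       [x] ┗━━━━━━━━━━━━━━
                ┃       [x] parser.css     
                ┃       [x] tsconfig.json  
                ┃       [x] router.rs      
                ┃     [x] types.txt        


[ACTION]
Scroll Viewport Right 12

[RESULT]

    ┠─────────────────────────────────┨    
    ┃>[x] projec┏━━━━━━━━━━━━━━━━━━━━━━┓   
    ┃   [x] auth┃ Spreadsheet          ┃   
    ┃   [x] data┠──────────────────────┨   
    ┃     [x] sc┃A1:                   ┃   
    ┃       [x] ┃       A       B      ┃   
    ┃       [x] ┃----------------------┃   
    ┃     [x] ma┃  1      [0]       0  ┃   
    ┃     [x] co┃  2        0       0  ┃   
    ┃     [x] co┃  3        0       0  ┃   
    ┃       [x] ┗━━━━━━━━━━━━━━━━━━━━━━┛   
    ┃       [x] parser.css            ┃    
    ┃       [x] tsconfig.json         ┃    
    ┃       [x] router.rs             ┃    
    ┃     [x] types.txt               ┃    


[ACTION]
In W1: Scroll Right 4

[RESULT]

    ┠─────────────────────────────────┨    
    ┃>[x] projec┏━━━━━━━━━━━━━━━━━━━━━━┓   
    ┃   [x] auth┃ Spreadsheet          ┃   
    ┃   [x] data┠──────────────────────┨   
    ┃     [x] sc┃A1:                   ┃   
    ┃       [x] ┃       E       F      ┃   
    ┃       [x] ┃----------------------┃   
    ┃     [x] ma┃  1        0       0  ┃   
    ┃     [x] co┃  2        0       0  ┃   
    ┃     [x] co┃  3        0       0  ┃   
    ┃       [x] ┗━━━━━━━━━━━━━━━━━━━━━━┛   
    ┃       [x] parser.css            ┃    
    ┃       [x] tsconfig.json         ┃    
    ┃       [x] router.rs             ┃    
    ┃     [x] types.txt               ┃    


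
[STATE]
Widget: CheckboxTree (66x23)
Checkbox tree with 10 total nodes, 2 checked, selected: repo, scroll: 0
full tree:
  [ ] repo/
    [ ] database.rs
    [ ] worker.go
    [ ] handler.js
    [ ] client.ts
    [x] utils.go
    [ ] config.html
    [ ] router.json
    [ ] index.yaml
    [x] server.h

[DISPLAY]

>[-] repo/                                                        
   [ ] database.rs                                                
   [ ] worker.go                                                  
   [ ] handler.js                                                 
   [ ] client.ts                                                  
   [x] utils.go                                                   
   [ ] config.html                                                
   [ ] router.json                                                
   [ ] index.yaml                                                 
   [x] server.h                                                   
                                                                  
                                                                  
                                                                  
                                                                  
                                                                  
                                                                  
                                                                  
                                                                  
                                                                  
                                                                  
                                                                  
                                                                  
                                                                  


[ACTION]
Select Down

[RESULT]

 [-] repo/                                                        
>  [ ] database.rs                                                
   [ ] worker.go                                                  
   [ ] handler.js                                                 
   [ ] client.ts                                                  
   [x] utils.go                                                   
   [ ] config.html                                                
   [ ] router.json                                                
   [ ] index.yaml                                                 
   [x] server.h                                                   
                                                                  
                                                                  
                                                                  
                                                                  
                                                                  
                                                                  
                                                                  
                                                                  
                                                                  
                                                                  
                                                                  
                                                                  
                                                                  


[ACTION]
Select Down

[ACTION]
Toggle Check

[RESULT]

 [-] repo/                                                        
   [ ] database.rs                                                
>  [x] worker.go                                                  
   [ ] handler.js                                                 
   [ ] client.ts                                                  
   [x] utils.go                                                   
   [ ] config.html                                                
   [ ] router.json                                                
   [ ] index.yaml                                                 
   [x] server.h                                                   
                                                                  
                                                                  
                                                                  
                                                                  
                                                                  
                                                                  
                                                                  
                                                                  
                                                                  
                                                                  
                                                                  
                                                                  
                                                                  


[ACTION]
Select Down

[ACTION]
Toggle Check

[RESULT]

 [-] repo/                                                        
   [ ] database.rs                                                
   [x] worker.go                                                  
>  [x] handler.js                                                 
   [ ] client.ts                                                  
   [x] utils.go                                                   
   [ ] config.html                                                
   [ ] router.json                                                
   [ ] index.yaml                                                 
   [x] server.h                                                   
                                                                  
                                                                  
                                                                  
                                                                  
                                                                  
                                                                  
                                                                  
                                                                  
                                                                  
                                                                  
                                                                  
                                                                  
                                                                  


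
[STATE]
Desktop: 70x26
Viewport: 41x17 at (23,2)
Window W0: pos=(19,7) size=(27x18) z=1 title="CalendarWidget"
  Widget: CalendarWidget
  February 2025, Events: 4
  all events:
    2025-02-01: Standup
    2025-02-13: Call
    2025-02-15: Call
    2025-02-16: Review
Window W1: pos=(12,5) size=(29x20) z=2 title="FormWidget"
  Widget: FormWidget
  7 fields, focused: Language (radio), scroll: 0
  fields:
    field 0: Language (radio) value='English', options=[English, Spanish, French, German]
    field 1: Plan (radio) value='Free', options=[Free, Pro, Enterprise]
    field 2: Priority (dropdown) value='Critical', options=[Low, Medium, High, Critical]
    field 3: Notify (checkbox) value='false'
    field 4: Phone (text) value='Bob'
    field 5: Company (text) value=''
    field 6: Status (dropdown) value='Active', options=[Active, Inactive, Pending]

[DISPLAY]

                                         
                                         
                                         
━━━━━━━━━━━━━━━━━┓                       
t                ┃                       
─────────────────┨━━━━┓                  
:   (●) English  ┃    ┃                  
    (●) Free  ( )┃────┨                  
:   [Critical  ▼]┃    ┃                  
    [ ]          ┃    ┃                  
    [Bob        ]┃    ┃                  
    [           ]┃    ┃                  
    [Active    ▼]┃6*  ┃                  
                 ┃    ┃                  
                 ┃    ┃                  
                 ┃    ┃                  
                 ┃    ┃                  


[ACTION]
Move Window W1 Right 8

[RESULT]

                                         
                                         
                                         
━━━━━━━━━━━━━━━━━━━━━━━━━┓               
ormWidget                ┃               
─────────────────────────┨               
Language:   (●) English  ┃               
Plan:       (●) Free  ( )┃               
Priority:   [Critical  ▼]┃               
Notify:     [ ]          ┃               
Phone:      [Bob        ]┃               
Company:    [           ]┃               
Status:     [Active    ▼]┃               
                         ┃               
                         ┃               
                         ┃               
                         ┃               


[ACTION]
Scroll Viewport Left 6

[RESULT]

                                         
                                         
                                         
   ┏━━━━━━━━━━━━━━━━━━━━━━━━━━━┓         
   ┃ FormWidget                ┃         
  ┏┠───────────────────────────┨         
  ┃┃> Language:   (●) English  ┃         
  ┠┃  Plan:       (●) Free  ( )┃         
  ┃┃  Priority:   [Critical  ▼]┃         
  ┃┃  Notify:     [ ]          ┃         
  ┃┃  Phone:      [Bob        ]┃         
  ┃┃  Company:    [           ]┃         
  ┃┃  Status:     [Active    ▼]┃         
  ┃┃                           ┃         
  ┃┃                           ┃         
  ┃┃                           ┃         
  ┃┃                           ┃         


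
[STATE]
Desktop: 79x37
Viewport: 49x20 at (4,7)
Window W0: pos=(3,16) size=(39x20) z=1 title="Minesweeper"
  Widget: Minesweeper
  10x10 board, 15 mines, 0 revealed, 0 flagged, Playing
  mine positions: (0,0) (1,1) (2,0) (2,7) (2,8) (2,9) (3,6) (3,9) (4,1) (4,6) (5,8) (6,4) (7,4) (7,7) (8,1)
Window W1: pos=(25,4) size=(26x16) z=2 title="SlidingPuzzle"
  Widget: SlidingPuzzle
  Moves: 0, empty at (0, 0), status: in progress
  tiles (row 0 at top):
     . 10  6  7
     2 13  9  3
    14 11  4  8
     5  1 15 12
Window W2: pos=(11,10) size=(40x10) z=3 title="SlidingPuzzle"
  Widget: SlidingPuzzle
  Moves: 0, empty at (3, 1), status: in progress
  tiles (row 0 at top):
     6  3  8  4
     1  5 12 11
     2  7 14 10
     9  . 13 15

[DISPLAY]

                     ┃┌────┬────┬────┬────┐   ┃  
                     ┃│    │ 10 │  6 │  7 │   ┃  
                     ┃├────┼────┼────┼────┤   ┃  
       ┏━━━━━━━━━━━━━━━━━━━━━━━━━━━━━━━━━━━━━━┓  
       ┃ SlidingPuzzle                        ┃  
       ┠──────────────────────────────────────┨  
       ┃┌────┬────┬────┬────┐                 ┃  
       ┃│  6 │  3 │  8 │  4 │                 ┃  
       ┃├────┼────┼────┼────┤                 ┃  
━━━━━━━┃│  1 │  5 │ 12 │ 11 │                 ┃  
 Minesw┃├────┼────┼────┼────┤                 ┃  
───────┃│  2 │  7 │ 14 │ 10 │                 ┃  
■■■■■■■┗━━━━━━━━━━━━━━━━━━━━━━━━━━━━━━━━━━━━━━┛  
■■■■■■■■■■                           ┃           
■■■■■■■■■■                           ┃           
■■■■■■■■■■                           ┃           
■■■■■■■■■■                           ┃           
■■■■■■■■■■                           ┃           
■■■■■■■■■■                           ┃           
■■■■■■■■■■                           ┃           


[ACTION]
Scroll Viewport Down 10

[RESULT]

 Minesw┃├────┼────┼────┼────┤                 ┃  
───────┃│  2 │  7 │ 14 │ 10 │                 ┃  
■■■■■■■┗━━━━━━━━━━━━━━━━━━━━━━━━━━━━━━━━━━━━━━┛  
■■■■■■■■■■                           ┃           
■■■■■■■■■■                           ┃           
■■■■■■■■■■                           ┃           
■■■■■■■■■■                           ┃           
■■■■■■■■■■                           ┃           
■■■■■■■■■■                           ┃           
■■■■■■■■■■                           ┃           
■■■■■■■■■■                           ┃           
■■■■■■■■■■                           ┃           
                                     ┃           
                                     ┃           
                                     ┃           
                                     ┃           
                                     ┃           
                                     ┃           
━━━━━━━━━━━━━━━━━━━━━━━━━━━━━━━━━━━━━┛           
                                                 


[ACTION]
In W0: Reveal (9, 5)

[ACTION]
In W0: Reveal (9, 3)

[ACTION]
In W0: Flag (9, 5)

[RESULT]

 Minesw┃├────┼────┼────┼────┤                 ┃  
───────┃│  2 │  7 │ 14 │ 10 │                 ┃  
■■■■■■■┗━━━━━━━━━━━━━━━━━━━━━━━━━━━━━━━━━━━━━━┛  
■■■■■■■■■■                           ┃           
■■■■■■■■■■                           ┃           
■■■■■■■■■■                           ┃           
■■■■■■■■■■                           ┃           
■■■■■■■■■■                           ┃           
■■■■■■■■21                           ┃           
■■■■■■■■1                            ┃           
■■1111111                            ┃           
■■1                                  ┃           
                                     ┃           
                                     ┃           
                                     ┃           
                                     ┃           
                                     ┃           
                                     ┃           
━━━━━━━━━━━━━━━━━━━━━━━━━━━━━━━━━━━━━┛           
                                                 
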